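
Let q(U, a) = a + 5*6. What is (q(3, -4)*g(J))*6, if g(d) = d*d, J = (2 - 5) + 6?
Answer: 1404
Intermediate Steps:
q(U, a) = 30 + a (q(U, a) = a + 30 = 30 + a)
J = 3 (J = -3 + 6 = 3)
g(d) = d²
(q(3, -4)*g(J))*6 = ((30 - 4)*3²)*6 = (26*9)*6 = 234*6 = 1404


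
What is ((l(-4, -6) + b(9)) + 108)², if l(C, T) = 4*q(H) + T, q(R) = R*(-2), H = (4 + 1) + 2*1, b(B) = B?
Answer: 3025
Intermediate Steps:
H = 7 (H = 5 + 2 = 7)
q(R) = -2*R
l(C, T) = -56 + T (l(C, T) = 4*(-2*7) + T = 4*(-14) + T = -56 + T)
((l(-4, -6) + b(9)) + 108)² = (((-56 - 6) + 9) + 108)² = ((-62 + 9) + 108)² = (-53 + 108)² = 55² = 3025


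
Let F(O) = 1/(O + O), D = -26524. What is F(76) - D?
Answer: 4031649/152 ≈ 26524.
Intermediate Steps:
F(O) = 1/(2*O)
F(76) - D = (½)/76 - 1*(-26524) = (½)*(1/76) + 26524 = 1/152 + 26524 = 4031649/152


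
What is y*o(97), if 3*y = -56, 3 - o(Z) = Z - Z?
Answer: -56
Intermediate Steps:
o(Z) = 3 (o(Z) = 3 - (Z - Z) = 3 - 1*0 = 3 + 0 = 3)
y = -56/3 (y = (1/3)*(-56) = -56/3 ≈ -18.667)
y*o(97) = -56/3*3 = -56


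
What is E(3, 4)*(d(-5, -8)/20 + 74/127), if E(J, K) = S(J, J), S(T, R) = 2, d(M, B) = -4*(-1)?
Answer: 994/635 ≈ 1.5654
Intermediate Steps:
d(M, B) = 4
E(J, K) = 2
E(3, 4)*(d(-5, -8)/20 + 74/127) = 2*(4/20 + 74/127) = 2*(4*(1/20) + 74*(1/127)) = 2*(⅕ + 74/127) = 2*(497/635) = 994/635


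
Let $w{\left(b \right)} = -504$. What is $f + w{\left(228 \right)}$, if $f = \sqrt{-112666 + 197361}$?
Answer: $-504 + \sqrt{84695} \approx -212.98$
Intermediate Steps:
$f = \sqrt{84695} \approx 291.02$
$f + w{\left(228 \right)} = \sqrt{84695} - 504 = -504 + \sqrt{84695}$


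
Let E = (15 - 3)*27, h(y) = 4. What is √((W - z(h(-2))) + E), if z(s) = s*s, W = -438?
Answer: I*√130 ≈ 11.402*I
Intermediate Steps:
E = 324 (E = 12*27 = 324)
z(s) = s²
√((W - z(h(-2))) + E) = √((-438 - 1*4²) + 324) = √((-438 - 1*16) + 324) = √((-438 - 16) + 324) = √(-454 + 324) = √(-130) = I*√130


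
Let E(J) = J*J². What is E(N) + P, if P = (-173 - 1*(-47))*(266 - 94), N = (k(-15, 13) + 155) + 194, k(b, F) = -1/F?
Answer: 93281929272/2197 ≈ 4.2459e+7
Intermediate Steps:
N = 4536/13 (N = (-1/13 + 155) + 194 = 2014/13 + 194 = 4536/13 ≈ 348.92)
E(J) = J³
P = -21672 (P = (-173 + 47)*172 = -126*172 = -21672)
E(N) + P = (4536/13)³ - 21672 = 93329542656/2197 - 21672 = 93281929272/2197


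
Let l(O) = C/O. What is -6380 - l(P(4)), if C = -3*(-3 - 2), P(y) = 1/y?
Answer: -6440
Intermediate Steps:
P(y) = 1/y
C = 15 (C = -3*(-5) = 15)
l(O) = 15/O
-6380 - l(P(4)) = -6380 - 15/(1/4) = -6380 - 15/¼ = -6380 - 15*4 = -6380 - 1*60 = -6380 - 60 = -6440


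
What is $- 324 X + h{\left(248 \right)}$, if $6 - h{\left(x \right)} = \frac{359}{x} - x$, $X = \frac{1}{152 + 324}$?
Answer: $\frac{7433239}{29512} \approx 251.87$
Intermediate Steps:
$X = \frac{1}{476} \approx 0.0021008$
$h{\left(x \right)} = 6 + x - \frac{359}{x}$ ($h{\left(x \right)} = 6 - \left(\frac{359}{x} - x\right) = 6 - \left(- x + \frac{359}{x}\right) = 6 + \left(x - \frac{359}{x}\right) = 6 + x - \frac{359}{x}$)
$- 324 X + h{\left(248 \right)} = \left(-324\right) \frac{1}{476} + \left(6 + 248 - \frac{359}{248}\right) = - \frac{81}{119} + \left(6 + 248 - \frac{359}{248}\right) = - \frac{81}{119} + \frac{62633}{248} = \frac{7433239}{29512}$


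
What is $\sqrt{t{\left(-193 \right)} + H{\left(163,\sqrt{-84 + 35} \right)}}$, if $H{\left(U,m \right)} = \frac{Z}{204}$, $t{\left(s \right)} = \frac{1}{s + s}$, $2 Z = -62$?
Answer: $\frac{i \sqrt{59894655}}{19686} \approx 0.39313 i$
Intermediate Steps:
$Z = -31$ ($Z = \frac{1}{2} \left(-62\right) = -31$)
$t{\left(s \right)} = \frac{1}{2 s}$
$H{\left(U,m \right)} = - \frac{31}{204}$
$\sqrt{t{\left(-193 \right)} + H{\left(163,\sqrt{-84 + 35} \right)}} = \sqrt{\frac{1}{2 \left(-193\right)} - \frac{31}{204}} = \sqrt{\frac{1}{2} \left(- \frac{1}{193}\right) - \frac{31}{204}} = \sqrt{- \frac{1}{386} - \frac{31}{204}} = \sqrt{- \frac{6085}{39372}} = \frac{i \sqrt{59894655}}{19686}$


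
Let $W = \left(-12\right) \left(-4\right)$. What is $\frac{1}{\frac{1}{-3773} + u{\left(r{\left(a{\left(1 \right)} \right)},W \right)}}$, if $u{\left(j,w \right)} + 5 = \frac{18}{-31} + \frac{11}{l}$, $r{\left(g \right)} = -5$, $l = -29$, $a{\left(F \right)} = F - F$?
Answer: $- \frac{3391927}{20216633} \approx -0.16778$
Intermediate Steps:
$a{\left(F \right)} = 0$
$W = 48$
$u{\left(j,w \right)} = - \frac{5358}{899}$ ($u{\left(j,w \right)} = -5 + \left(\frac{18}{-31} + \frac{11}{-29}\right) = -5 + \left(18 \left(- \frac{1}{31}\right) + 11 \left(- \frac{1}{29}\right)\right) = -5 - \frac{863}{899} = - \frac{5358}{899}$)
$\frac{1}{\frac{1}{-3773} + u{\left(r{\left(a{\left(1 \right)} \right)},W \right)}} = \frac{1}{\frac{1}{-3773} - \frac{5358}{899}} = \frac{1}{- \frac{1}{3773} - \frac{5358}{899}} = \frac{1}{- \frac{20216633}{3391927}} = - \frac{3391927}{20216633}$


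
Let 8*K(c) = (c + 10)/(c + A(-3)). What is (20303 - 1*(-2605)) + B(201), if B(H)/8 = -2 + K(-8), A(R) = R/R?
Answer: 160242/7 ≈ 22892.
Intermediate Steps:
A(R) = 1
K(c) = (10 + c)/(8*(1 + c)) (K(c) = ((c + 10)/(c + 1))/8 = ((10 + c)/(1 + c))/8 = (10 + c)/(8*(1 + c)))
B(H) = -114/7 (B(H) = 8*(-2 + (10 - 8)/(8*(1 - 8))) = 8*(-2 + (⅛)*2/(-7)) = 8*(-2 + (⅛)*(-⅐)*2) = 8*(-2 - 1/28) = 8*(-57/28) = -114/7)
(20303 - 1*(-2605)) + B(201) = (20303 - 1*(-2605)) - 114/7 = (20303 + 2605) - 114/7 = 22908 - 114/7 = 160242/7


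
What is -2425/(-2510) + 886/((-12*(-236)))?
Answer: 454573/355416 ≈ 1.2790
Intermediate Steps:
-2425/(-2510) + 886/((-12*(-236))) = -2425*(-1/2510) + 886/2832 = 485/502 + 886*(1/2832) = 485/502 + 443/1416 = 454573/355416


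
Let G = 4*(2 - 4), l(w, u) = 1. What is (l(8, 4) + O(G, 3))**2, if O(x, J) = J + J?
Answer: 49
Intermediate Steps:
G = -8 (G = 4*(-2) = -8)
O(x, J) = 2*J
(l(8, 4) + O(G, 3))**2 = (1 + 2*3)**2 = (1 + 6)**2 = 7**2 = 49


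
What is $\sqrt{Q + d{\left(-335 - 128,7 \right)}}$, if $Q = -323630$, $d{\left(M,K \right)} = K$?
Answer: $i \sqrt{323623} \approx 568.88 i$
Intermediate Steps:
$\sqrt{Q + d{\left(-335 - 128,7 \right)}} = \sqrt{-323630 + 7} = \sqrt{-323623} = i \sqrt{323623}$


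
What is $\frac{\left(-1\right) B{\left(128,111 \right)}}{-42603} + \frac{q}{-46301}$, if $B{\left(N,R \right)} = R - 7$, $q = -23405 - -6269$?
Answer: $\frac{734860312}{1972561503} \approx 0.37254$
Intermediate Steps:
$q = -17136$ ($q = -23405 + 6269 = -17136$)
$B{\left(N,R \right)} = -7 + R$
$\frac{\left(-1\right) B{\left(128,111 \right)}}{-42603} + \frac{q}{-46301} = \frac{\left(-1\right) \left(-7 + 111\right)}{-42603} - \frac{17136}{-46301} = \left(-1\right) 104 \left(- \frac{1}{42603}\right) - - \frac{17136}{46301} = \left(-104\right) \left(- \frac{1}{42603}\right) + \frac{17136}{46301} = \frac{104}{42603} + \frac{17136}{46301} = \frac{734860312}{1972561503}$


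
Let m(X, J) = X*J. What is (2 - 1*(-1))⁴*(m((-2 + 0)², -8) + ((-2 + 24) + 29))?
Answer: 1539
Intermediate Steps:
m(X, J) = J*X
(2 - 1*(-1))⁴*(m((-2 + 0)², -8) + ((-2 + 24) + 29)) = (2 - 1*(-1))⁴*(-8*(-2 + 0)² + ((-2 + 24) + 29)) = (2 + 1)⁴*(-8*(-2)² + (22 + 29)) = 3⁴*(-8*4 + 51) = 81*(-32 + 51) = 81*19 = 1539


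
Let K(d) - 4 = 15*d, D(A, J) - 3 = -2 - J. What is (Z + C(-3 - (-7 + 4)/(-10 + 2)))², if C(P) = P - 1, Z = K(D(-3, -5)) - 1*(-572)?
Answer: 28015849/64 ≈ 4.3775e+5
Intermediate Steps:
D(A, J) = 1 - J (D(A, J) = 3 + (-2 - J) = 1 - J)
K(d) = 4 + 15*d
Z = 666 (Z = (4 + 15*(1 - 1*(-5))) - 1*(-572) = (4 + 15*(1 + 5)) + 572 = (4 + 15*6) + 572 = (4 + 90) + 572 = 94 + 572 = 666)
C(P) = -1 + P
(Z + C(-3 - (-7 + 4)/(-10 + 2)))² = (666 + (-1 + (-3 - (-7 + 4)/(-10 + 2))))² = (666 + (-1 + (-3 - (-3)/(-8))))² = (666 + (-1 + (-3 - (-3)*(-1)/8)))² = (666 + (-1 + (-3 - 1*3/8)))² = (666 + (-1 + (-3 - 3/8)))² = (666 + (-1 - 27/8))² = (666 - 35/8)² = (5293/8)² = 28015849/64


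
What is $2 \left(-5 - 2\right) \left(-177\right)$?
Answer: $2478$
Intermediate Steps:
$2 \left(-5 - 2\right) \left(-177\right) = 2 \left(-7\right) \left(-177\right) = \left(-14\right) \left(-177\right) = 2478$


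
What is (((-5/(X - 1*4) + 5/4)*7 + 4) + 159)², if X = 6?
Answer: 380689/16 ≈ 23793.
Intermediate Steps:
(((-5/(X - 1*4) + 5/4)*7 + 4) + 159)² = (((-5/(6 - 1*4) + 5/4)*7 + 4) + 159)² = (((-5/(6 - 4) + 5*(¼))*7 + 4) + 159)² = (((-5/2 + 5/4)*7 + 4) + 159)² = ((-5/4*7 + 4) + 159)² = ((-35/4 + 4) + 159)² = (-19/4 + 159)² = (617/4)² = 380689/16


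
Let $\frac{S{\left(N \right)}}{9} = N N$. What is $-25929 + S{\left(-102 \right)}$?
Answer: $67707$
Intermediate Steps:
$S{\left(N \right)} = 9 N^{2}$ ($S{\left(N \right)} = 9 N N = 9 N^{2}$)
$-25929 + S{\left(-102 \right)} = -25929 + 9 \left(-102\right)^{2} = -25929 + 9 \cdot 10404 = -25929 + 93636 = 67707$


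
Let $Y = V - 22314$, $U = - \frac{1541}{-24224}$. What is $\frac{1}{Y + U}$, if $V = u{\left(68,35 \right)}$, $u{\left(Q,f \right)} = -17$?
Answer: $- \frac{24224}{540944603} \approx -4.4781 \cdot 10^{-5}$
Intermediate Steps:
$V = -17$
$U = \frac{1541}{24224}$ ($U = \left(-1541\right) \left(- \frac{1}{24224}\right) = \frac{1541}{24224} \approx 0.063615$)
$Y = -22331$ ($Y = -17 - 22314 = -22331$)
$\frac{1}{Y + U} = \frac{1}{-22331 + \frac{1541}{24224}} = \frac{1}{- \frac{540944603}{24224}} = - \frac{24224}{540944603}$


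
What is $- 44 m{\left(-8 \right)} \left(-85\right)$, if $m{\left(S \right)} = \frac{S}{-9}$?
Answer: $\frac{29920}{9} \approx 3324.4$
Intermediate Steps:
$m{\left(S \right)} = - \frac{S}{9}$ ($m{\left(S \right)} = S \left(- \frac{1}{9}\right) = - \frac{S}{9}$)
$- 44 m{\left(-8 \right)} \left(-85\right) = - 44 \left(\left(- \frac{1}{9}\right) \left(-8\right)\right) \left(-85\right) = \left(-44\right) \frac{8}{9} \left(-85\right) = \left(- \frac{352}{9}\right) \left(-85\right) = \frac{29920}{9}$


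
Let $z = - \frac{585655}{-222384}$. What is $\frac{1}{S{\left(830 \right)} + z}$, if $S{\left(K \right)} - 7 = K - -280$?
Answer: $\frac{222384}{248988583} \approx 0.00089315$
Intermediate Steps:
$S{\left(K \right)} = 287 + K$ ($S{\left(K \right)} = 7 + \left(K - -280\right) = 7 + \left(K + 280\right) = 7 + \left(280 + K\right) = 287 + K$)
$z = \frac{585655}{222384}$ ($z = \left(-585655\right) \left(- \frac{1}{222384}\right) = \frac{585655}{222384} \approx 2.6335$)
$\frac{1}{S{\left(830 \right)} + z} = \frac{1}{\left(287 + 830\right) + \frac{585655}{222384}} = \frac{1}{1117 + \frac{585655}{222384}} = \frac{1}{\frac{248988583}{222384}} = \frac{222384}{248988583}$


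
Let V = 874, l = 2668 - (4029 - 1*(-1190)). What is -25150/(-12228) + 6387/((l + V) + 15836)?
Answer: 217099543/86568126 ≈ 2.5078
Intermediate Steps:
l = -2551 (l = 2668 - (4029 + 1190) = 2668 - 1*5219 = 2668 - 5219 = -2551)
-25150/(-12228) + 6387/((l + V) + 15836) = -25150/(-12228) + 6387/((-2551 + 874) + 15836) = -25150*(-1/12228) + 6387/(-1677 + 15836) = 12575/6114 + 6387/14159 = 217099543/86568126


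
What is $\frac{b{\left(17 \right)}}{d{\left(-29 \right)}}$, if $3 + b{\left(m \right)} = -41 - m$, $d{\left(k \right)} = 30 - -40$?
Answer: $- \frac{61}{70} \approx -0.87143$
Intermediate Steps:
$d{\left(k \right)} = 70$ ($d{\left(k \right)} = 30 + 40 = 70$)
$b{\left(m \right)} = -44 - m$ ($b{\left(m \right)} = -3 - \left(41 + m\right) = -44 - m$)
$\frac{b{\left(17 \right)}}{d{\left(-29 \right)}} = \frac{-44 - 17}{70} = \left(-44 - 17\right) \frac{1}{70} = \left(-61\right) \frac{1}{70} = - \frac{61}{70}$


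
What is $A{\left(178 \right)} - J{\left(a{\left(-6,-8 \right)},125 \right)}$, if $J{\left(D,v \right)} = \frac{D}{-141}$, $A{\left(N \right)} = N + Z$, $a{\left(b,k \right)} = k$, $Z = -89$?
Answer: $\frac{12541}{141} \approx 88.943$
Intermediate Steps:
$A{\left(N \right)} = -89 + N$ ($A{\left(N \right)} = N - 89 = -89 + N$)
$J{\left(D,v \right)} = - \frac{D}{141}$ ($J{\left(D,v \right)} = D \left(- \frac{1}{141}\right) = - \frac{D}{141}$)
$A{\left(178 \right)} - J{\left(a{\left(-6,-8 \right)},125 \right)} = \left(-89 + 178\right) - \left(- \frac{1}{141}\right) \left(-8\right) = 89 - \frac{8}{141} = \frac{12541}{141}$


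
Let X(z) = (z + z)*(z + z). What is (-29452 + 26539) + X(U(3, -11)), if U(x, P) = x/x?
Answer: -2909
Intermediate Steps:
U(x, P) = 1
X(z) = 4*z² (X(z) = (2*z)*(2*z) = 4*z²)
(-29452 + 26539) + X(U(3, -11)) = (-29452 + 26539) + 4*1² = -2913 + 4*1 = -2913 + 4 = -2909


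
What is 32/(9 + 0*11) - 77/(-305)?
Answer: 10453/2745 ≈ 3.8080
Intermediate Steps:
32/(9 + 0*11) - 77/(-305) = 32/(9 + 0) - 77*(-1/305) = 32/9 + 77/305 = 10453/2745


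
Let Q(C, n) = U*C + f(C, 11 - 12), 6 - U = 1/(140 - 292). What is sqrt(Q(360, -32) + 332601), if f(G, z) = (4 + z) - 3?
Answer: 2*sqrt(30212394)/19 ≈ 578.59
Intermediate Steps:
f(G, z) = 1 + z
U = 913/152 (U = 6 - 1/(140 - 292) = 6 - 1/(-152) = 6 - 1*(-1/152) = 6 + 1/152 = 913/152 ≈ 6.0066)
Q(C, n) = 913*C/152 (Q(C, n) = 913*C/152 + (1 + (11 - 12)) = 913*C/152 + (1 - 1) = 913*C/152 + 0 = 913*C/152)
sqrt(Q(360, -32) + 332601) = sqrt((913/152)*360 + 332601) = sqrt(41085/19 + 332601) = sqrt(6360504/19) = 2*sqrt(30212394)/19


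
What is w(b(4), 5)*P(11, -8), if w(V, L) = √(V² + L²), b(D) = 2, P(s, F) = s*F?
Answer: -88*√29 ≈ -473.89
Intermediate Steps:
P(s, F) = F*s
w(V, L) = √(L² + V²)
w(b(4), 5)*P(11, -8) = √(5² + 2²)*(-8*11) = √(25 + 4)*(-88) = √29*(-88) = -88*√29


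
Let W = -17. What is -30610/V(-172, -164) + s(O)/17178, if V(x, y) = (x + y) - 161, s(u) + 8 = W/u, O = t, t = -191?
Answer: 2049604037/33278694 ≈ 61.589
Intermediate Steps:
O = -191
s(u) = -8 - 17/u
V(x, y) = -161 + x + y
-30610/V(-172, -164) + s(O)/17178 = -30610/(-161 - 172 - 164) + (-8 - 17/(-191))/17178 = -30610/(-497) + (-8 - 17*(-1/191))*(1/17178) = -30610*(-1/497) + (-8 + 17/191)*(1/17178) = 30610/497 - 1511/191*1/17178 = 30610/497 - 1511/3280998 = 2049604037/33278694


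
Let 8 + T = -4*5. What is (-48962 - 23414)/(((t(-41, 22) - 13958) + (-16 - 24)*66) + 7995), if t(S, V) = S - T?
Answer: 9047/1077 ≈ 8.4002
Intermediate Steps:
T = -28 (T = -8 - 4*5 = -8 - 20 = -28)
t(S, V) = 28 + S (t(S, V) = S - 1*(-28) = S + 28 = 28 + S)
(-48962 - 23414)/(((t(-41, 22) - 13958) + (-16 - 24)*66) + 7995) = (-48962 - 23414)/((((28 - 41) - 13958) + (-16 - 24)*66) + 7995) = -72376/(((-13 - 13958) - 40*66) + 7995) = -72376/((-13971 - 2640) + 7995) = -72376/(-16611 + 7995) = -72376/(-8616) = -72376*(-1/8616) = 9047/1077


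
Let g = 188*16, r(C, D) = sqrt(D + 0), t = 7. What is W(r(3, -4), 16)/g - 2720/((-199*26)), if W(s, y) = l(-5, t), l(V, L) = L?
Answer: 4108989/7781696 ≈ 0.52803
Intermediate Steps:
r(C, D) = sqrt(D)
g = 3008
W(s, y) = 7
W(r(3, -4), 16)/g - 2720/((-199*26)) = 7/3008 - 2720/((-199*26)) = 7*(1/3008) - 2720/(-5174) = 7/3008 - 2720*(-1/5174) = 7/3008 + 1360/2587 = 4108989/7781696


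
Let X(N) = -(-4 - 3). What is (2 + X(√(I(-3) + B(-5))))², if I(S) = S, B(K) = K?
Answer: 81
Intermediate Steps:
X(N) = 7 (X(N) = -1*(-7) = 7)
(2 + X(√(I(-3) + B(-5))))² = (2 + 7)² = 9² = 81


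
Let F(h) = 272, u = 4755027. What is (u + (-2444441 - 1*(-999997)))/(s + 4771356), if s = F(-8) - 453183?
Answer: 3310583/4318445 ≈ 0.76661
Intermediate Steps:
s = -452911 (s = 272 - 453183 = -452911)
(u + (-2444441 - 1*(-999997)))/(s + 4771356) = (4755027 + (-2444441 - 1*(-999997)))/(-452911 + 4771356) = (4755027 + (-2444441 + 999997))/4318445 = (4755027 - 1444444)*(1/4318445) = 3310583*(1/4318445) = 3310583/4318445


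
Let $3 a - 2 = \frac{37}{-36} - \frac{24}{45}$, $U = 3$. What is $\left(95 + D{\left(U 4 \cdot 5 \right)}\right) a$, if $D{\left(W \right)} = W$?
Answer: $\frac{2449}{108} \approx 22.676$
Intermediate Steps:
$a = \frac{79}{540}$ ($a = \frac{2}{3} + \frac{\frac{37}{-36} - \frac{24}{45}}{3} = \frac{2}{3} + \frac{37 \left(- \frac{1}{36}\right) - \frac{8}{15}}{3} = \frac{2}{3} + \frac{- \frac{37}{36} - \frac{8}{15}}{3} = \frac{2}{3} + \frac{1}{3} \left(- \frac{281}{180}\right) = \frac{2}{3} - \frac{281}{540} = \frac{79}{540} \approx 0.1463$)
$\left(95 + D{\left(U 4 \cdot 5 \right)}\right) a = \left(95 + 3 \cdot 4 \cdot 5\right) \frac{79}{540} = \left(95 + 12 \cdot 5\right) \frac{79}{540} = \left(95 + 60\right) \frac{79}{540} = 155 \cdot \frac{79}{540} = \frac{2449}{108}$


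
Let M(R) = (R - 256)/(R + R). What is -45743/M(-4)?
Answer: -91486/65 ≈ -1407.5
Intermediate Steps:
M(R) = (-256 + R)/(2*R) (M(R) = (-256 + R)/((2*R)) = (-256 + R)*(1/(2*R)) = (-256 + R)/(2*R))
-45743/M(-4) = -45743*(-8/(-256 - 4)) = -45743/((1/2)*(-1/4)*(-260)) = -45743/65/2 = -45743*2/65 = -91486/65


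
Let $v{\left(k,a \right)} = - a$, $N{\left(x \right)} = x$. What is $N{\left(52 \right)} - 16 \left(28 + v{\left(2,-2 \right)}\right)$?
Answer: $-428$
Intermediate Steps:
$N{\left(52 \right)} - 16 \left(28 + v{\left(2,-2 \right)}\right) = 52 - 16 \left(28 - -2\right) = 52 - 16 \left(28 + 2\right) = 52 - 480 = -428$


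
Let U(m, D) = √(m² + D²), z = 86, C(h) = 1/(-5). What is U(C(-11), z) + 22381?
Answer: 22381 + √184901/5 ≈ 22467.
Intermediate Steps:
C(h) = -⅕
U(m, D) = √(D² + m²)
U(C(-11), z) + 22381 = √(86² + (-⅕)²) + 22381 = √(7396 + 1/25) + 22381 = √(184901/25) + 22381 = √184901/5 + 22381 = 22381 + √184901/5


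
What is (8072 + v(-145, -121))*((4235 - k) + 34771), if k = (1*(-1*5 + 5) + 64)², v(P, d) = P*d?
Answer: 894289470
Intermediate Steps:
k = 4096 (k = (1*(-5 + 5) + 64)² = (1*0 + 64)² = (0 + 64)² = 64² = 4096)
(8072 + v(-145, -121))*((4235 - k) + 34771) = (8072 - 145*(-121))*((4235 - 1*4096) + 34771) = (8072 + 17545)*((4235 - 4096) + 34771) = 25617*(139 + 34771) = 25617*34910 = 894289470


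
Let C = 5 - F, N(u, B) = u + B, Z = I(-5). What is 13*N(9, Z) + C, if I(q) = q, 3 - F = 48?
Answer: 102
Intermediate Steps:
F = -45 (F = 3 - 1*48 = 3 - 48 = -45)
Z = -5
N(u, B) = B + u
C = 50 (C = 5 - 1*(-45) = 5 + 45 = 50)
13*N(9, Z) + C = 13*(-5 + 9) + 50 = 13*4 + 50 = 52 + 50 = 102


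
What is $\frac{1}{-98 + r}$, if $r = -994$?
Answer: $- \frac{1}{1092} \approx -0.00091575$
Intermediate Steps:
$\frac{1}{-98 + r} = \frac{1}{-98 - 994} = \frac{1}{-1092} = - \frac{1}{1092}$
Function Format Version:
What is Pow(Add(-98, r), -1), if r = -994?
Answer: Rational(-1, 1092) ≈ -0.00091575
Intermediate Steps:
Pow(Add(-98, r), -1) = Pow(Add(-98, -994), -1) = Pow(-1092, -1) = Rational(-1, 1092)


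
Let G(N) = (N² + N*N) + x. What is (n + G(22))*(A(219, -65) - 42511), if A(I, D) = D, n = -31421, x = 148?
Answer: 1290265680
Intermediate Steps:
G(N) = 148 + 2*N² (G(N) = (N² + N*N) + 148 = (N² + N²) + 148 = 2*N² + 148 = 148 + 2*N²)
(n + G(22))*(A(219, -65) - 42511) = (-31421 + (148 + 2*22²))*(-65 - 42511) = (-31421 + (148 + 2*484))*(-42576) = (-31421 + (148 + 968))*(-42576) = (-31421 + 1116)*(-42576) = -30305*(-42576) = 1290265680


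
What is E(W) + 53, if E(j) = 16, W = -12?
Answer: 69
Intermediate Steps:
E(W) + 53 = 16 + 53 = 69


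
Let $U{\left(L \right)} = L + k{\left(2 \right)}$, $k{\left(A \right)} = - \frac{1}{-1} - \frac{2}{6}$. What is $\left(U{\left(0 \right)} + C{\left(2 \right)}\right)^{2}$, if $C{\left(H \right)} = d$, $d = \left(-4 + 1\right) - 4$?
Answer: $\frac{361}{9} \approx 40.111$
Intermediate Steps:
$k{\left(A \right)} = \frac{2}{3}$ ($k{\left(A \right)} = \left(-1\right) \left(-1\right) - \frac{1}{3} = 1 - \frac{1}{3} = \frac{2}{3}$)
$d = -7$ ($d = -3 - 4 = -7$)
$C{\left(H \right)} = -7$
$U{\left(L \right)} = \frac{2}{3} + L$ ($U{\left(L \right)} = L + \frac{2}{3} = \frac{2}{3} + L$)
$\left(U{\left(0 \right)} + C{\left(2 \right)}\right)^{2} = \left(\left(\frac{2}{3} + 0\right) - 7\right)^{2} = \left(\frac{2}{3} - 7\right)^{2} = \left(- \frac{19}{3}\right)^{2} = \frac{361}{9}$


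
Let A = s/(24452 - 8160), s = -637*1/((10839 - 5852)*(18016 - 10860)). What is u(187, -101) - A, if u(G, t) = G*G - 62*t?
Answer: 23972204266931981/581412147824 ≈ 41231.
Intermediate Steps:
u(G, t) = G² - 62*t
s = -637/35686972 (s = -637/(7156*4987) = -637/35686972 ≈ -1.7850e-5)
A = -637/581412147824 (A = -637/(35686972*(24452 - 8160)) = -637/35686972/16292 = -637/35686972*1/16292 = -637/581412147824 ≈ -1.0956e-9)
u(187, -101) - A = (187² - 62*(-101)) - 1*(-637/581412147824) = (34969 + 6262) + 637/581412147824 = 41231 + 637/581412147824 = 23972204266931981/581412147824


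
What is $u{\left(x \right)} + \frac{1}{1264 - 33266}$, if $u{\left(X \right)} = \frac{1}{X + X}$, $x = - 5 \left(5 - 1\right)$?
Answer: $- \frac{16021}{640040} \approx -0.025031$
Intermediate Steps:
$x = -20$ ($x = \left(-5\right) 4 = -20$)
$u{\left(X \right)} = \frac{1}{2 X}$
$u{\left(x \right)} + \frac{1}{1264 - 33266} = \frac{1}{2 \left(-20\right)} + \frac{1}{1264 - 33266} = \frac{1}{2} \left(- \frac{1}{20}\right) + \frac{1}{-32002} = - \frac{1}{40} - \frac{1}{32002} = - \frac{16021}{640040}$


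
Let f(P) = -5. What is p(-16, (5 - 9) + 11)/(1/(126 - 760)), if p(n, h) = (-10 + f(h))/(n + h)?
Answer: -3170/3 ≈ -1056.7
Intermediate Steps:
p(n, h) = -15/(h + n) (p(n, h) = (-10 - 5)/(n + h) = -15/(h + n))
p(-16, (5 - 9) + 11)/(1/(126 - 760)) = (-15/(((5 - 9) + 11) - 16))/(1/(126 - 760)) = (-15/((-4 + 11) - 16))/(1/(-634)) = (-15/(7 - 16))/(-1/634) = -15/(-9)*(-634) = -15*(-1/9)*(-634) = (5/3)*(-634) = -3170/3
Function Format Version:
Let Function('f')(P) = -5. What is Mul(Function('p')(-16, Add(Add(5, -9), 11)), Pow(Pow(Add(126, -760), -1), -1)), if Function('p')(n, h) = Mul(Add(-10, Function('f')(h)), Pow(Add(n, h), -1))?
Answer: Rational(-3170, 3) ≈ -1056.7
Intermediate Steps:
Function('p')(n, h) = Mul(-15, Pow(Add(h, n), -1)) (Function('p')(n, h) = Mul(Add(-10, -5), Pow(Add(n, h), -1)) = Mul(-15, Pow(Add(h, n), -1)))
Mul(Function('p')(-16, Add(Add(5, -9), 11)), Pow(Pow(Add(126, -760), -1), -1)) = Mul(Mul(-15, Pow(Add(Add(Add(5, -9), 11), -16), -1)), Pow(Pow(Add(126, -760), -1), -1)) = Mul(Mul(-15, Pow(Add(Add(-4, 11), -16), -1)), Pow(Pow(-634, -1), -1)) = Mul(Mul(-15, Pow(Add(7, -16), -1)), Pow(Rational(-1, 634), -1)) = Mul(Mul(-15, Pow(-9, -1)), -634) = Mul(Mul(-15, Rational(-1, 9)), -634) = Mul(Rational(5, 3), -634) = Rational(-3170, 3)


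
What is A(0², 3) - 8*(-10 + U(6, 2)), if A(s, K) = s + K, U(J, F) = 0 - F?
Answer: 99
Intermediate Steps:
U(J, F) = -F
A(s, K) = K + s
A(0², 3) - 8*(-10 + U(6, 2)) = (3 + 0²) - 8*(-10 - 1*2) = (3 + 0) - 8*(-10 - 2) = 3 - 8*(-12) = 3 + 96 = 99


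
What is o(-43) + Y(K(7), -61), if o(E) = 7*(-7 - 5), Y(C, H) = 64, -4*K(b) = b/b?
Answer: -20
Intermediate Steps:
K(b) = -¼ (K(b) = -b/(4*b) = -¼*1 = -¼)
o(E) = -84 (o(E) = 7*(-12) = -84)
o(-43) + Y(K(7), -61) = -84 + 64 = -20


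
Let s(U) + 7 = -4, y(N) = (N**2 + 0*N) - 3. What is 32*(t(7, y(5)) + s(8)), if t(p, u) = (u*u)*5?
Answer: 77088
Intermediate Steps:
y(N) = -3 + N**2 (y(N) = (N**2 + 0) - 3 = N**2 - 3 = -3 + N**2)
t(p, u) = 5*u**2 (t(p, u) = u**2*5 = 5*u**2)
s(U) = -11 (s(U) = -7 - 4 = -11)
32*(t(7, y(5)) + s(8)) = 32*(5*(-3 + 5**2)**2 - 11) = 32*(5*(-3 + 25)**2 - 11) = 32*(5*22**2 - 11) = 32*(5*484 - 11) = 32*(2420 - 11) = 32*2409 = 77088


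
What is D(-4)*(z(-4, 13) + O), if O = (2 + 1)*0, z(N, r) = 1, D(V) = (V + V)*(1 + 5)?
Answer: -48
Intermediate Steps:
D(V) = 12*V (D(V) = (2*V)*6 = 12*V)
O = 0 (O = 3*0 = 0)
D(-4)*(z(-4, 13) + O) = (12*(-4))*(1 + 0) = -48*1 = -48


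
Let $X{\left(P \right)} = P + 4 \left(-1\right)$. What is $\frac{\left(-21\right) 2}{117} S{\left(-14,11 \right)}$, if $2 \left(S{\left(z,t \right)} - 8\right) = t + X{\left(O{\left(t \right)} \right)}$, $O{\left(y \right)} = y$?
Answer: $- \frac{238}{39} \approx -6.1026$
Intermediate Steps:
$X{\left(P \right)} = -4 + P$ ($X{\left(P \right)} = P - 4 = -4 + P$)
$S{\left(z,t \right)} = 6 + t$ ($S{\left(z,t \right)} = 8 + \frac{t + \left(-4 + t\right)}{2} = 8 + \frac{-4 + 2 t}{2} = 8 + \left(-2 + t\right) = 6 + t$)
$\frac{\left(-21\right) 2}{117} S{\left(-14,11 \right)} = \frac{\left(-21\right) 2}{117} \left(6 + 11\right) = \left(-42\right) \frac{1}{117} \cdot 17 = \left(- \frac{14}{39}\right) 17 = - \frac{238}{39}$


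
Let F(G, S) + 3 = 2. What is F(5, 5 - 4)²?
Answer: 1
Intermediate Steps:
F(G, S) = -1 (F(G, S) = -3 + 2 = -1)
F(5, 5 - 4)² = (-1)² = 1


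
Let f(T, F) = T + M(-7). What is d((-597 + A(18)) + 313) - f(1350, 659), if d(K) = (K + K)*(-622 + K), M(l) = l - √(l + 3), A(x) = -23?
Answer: 569063 + 2*I ≈ 5.6906e+5 + 2.0*I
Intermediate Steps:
M(l) = l - √(3 + l)
f(T, F) = -7 + T - 2*I (f(T, F) = T + (-7 - √(3 - 7)) = T + (-7 - √(-4)) = T + (-7 - 2*I) = -7 + T - 2*I)
d(K) = 2*K*(-622 + K) (d(K) = (2*K)*(-622 + K) = 2*K*(-622 + K))
d((-597 + A(18)) + 313) - f(1350, 659) = 2*((-597 - 23) + 313)*(-622 + ((-597 - 23) + 313)) - (-7 + 1350 - 2*I) = 2*(-620 + 313)*(-622 + (-620 + 313)) - (1343 - 2*I) = 2*(-307)*(-622 - 307) + (-1343 + 2*I) = 2*(-307)*(-929) + (-1343 + 2*I) = 570406 + (-1343 + 2*I) = 569063 + 2*I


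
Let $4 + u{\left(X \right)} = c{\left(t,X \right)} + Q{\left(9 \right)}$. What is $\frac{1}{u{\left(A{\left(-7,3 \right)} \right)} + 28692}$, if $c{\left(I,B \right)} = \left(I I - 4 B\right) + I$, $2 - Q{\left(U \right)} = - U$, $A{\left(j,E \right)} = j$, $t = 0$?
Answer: $\frac{1}{28727} \approx 3.481 \cdot 10^{-5}$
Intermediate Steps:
$Q{\left(U \right)} = 2 + U$ ($Q{\left(U \right)} = 2 - - U = 2 + U$)
$c{\left(I,B \right)} = I + I^{2} - 4 B$ ($c{\left(I,B \right)} = \left(I^{2} - 4 B\right) + I = I + I^{2} - 4 B$)
$u{\left(X \right)} = 7 - 4 X$ ($u{\left(X \right)} = -4 + \left(\left(0 + 0^{2} - 4 X\right) + \left(2 + 9\right)\right) = -4 + \left(\left(0 + 0 - 4 X\right) + 11\right) = -4 - \left(-11 + 4 X\right) = 7 - 4 X$)
$\frac{1}{u{\left(A{\left(-7,3 \right)} \right)} + 28692} = \frac{1}{\left(7 - -28\right) + 28692} = \frac{1}{\left(7 + 28\right) + 28692} = \frac{1}{35 + 28692} = \frac{1}{28727}$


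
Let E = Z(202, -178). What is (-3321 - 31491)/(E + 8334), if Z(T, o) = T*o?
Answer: 17406/13811 ≈ 1.2603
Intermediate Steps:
E = -35956 (E = 202*(-178) = -35956)
(-3321 - 31491)/(E + 8334) = (-3321 - 31491)/(-35956 + 8334) = -34812/(-27622) = -34812*(-1/27622) = 17406/13811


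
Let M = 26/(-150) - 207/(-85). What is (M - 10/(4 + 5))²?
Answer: 19377604/14630625 ≈ 1.3245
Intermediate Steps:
M = 2884/1275 (M = 26*(-1/150) - 207*(-1/85) = -13/75 + 207/85 = 2884/1275 ≈ 2.2620)
(M - 10/(4 + 5))² = (2884/1275 - 10/(4 + 5))² = (2884/1275 - 10/9)² = (4402/3825)² = 19377604/14630625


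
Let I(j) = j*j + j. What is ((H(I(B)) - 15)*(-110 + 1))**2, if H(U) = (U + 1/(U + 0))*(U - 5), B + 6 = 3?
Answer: 33373729/36 ≈ 9.2705e+5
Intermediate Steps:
B = -3 (B = -6 + 3 = -3)
I(j) = j + j**2 (I(j) = j**2 + j = j + j**2)
H(U) = (-5 + U)*(U + 1/U) (H(U) = (U + 1/U)*(-5 + U) = (-5 + U)*(U + 1/U))
((H(I(B)) - 15)*(-110 + 1))**2 = (((1 + (-3*(1 - 3))**2 - (-15)*(1 - 3) - 5*(-1/(3*(1 - 3)))) - 15)*(-110 + 1))**2 = (((1 + (-3*(-2))**2 - (-15)*(-2) - 5/((-3*(-2)))) - 15)*(-109))**2 = (((1 + 6**2 - 5*6 - 5/6) - 15)*(-109))**2 = (((1 + 36 - 30 - 5*1/6) - 15)*(-109))**2 = (((1 + 36 - 30 - 5/6) - 15)*(-109))**2 = ((37/6 - 15)*(-109))**2 = (-53/6*(-109))**2 = (5777/6)**2 = 33373729/36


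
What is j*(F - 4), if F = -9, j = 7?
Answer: -91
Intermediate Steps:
j*(F - 4) = 7*(-9 - 4) = 7*(-13) = -91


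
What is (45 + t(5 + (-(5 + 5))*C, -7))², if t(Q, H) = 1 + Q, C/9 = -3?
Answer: 103041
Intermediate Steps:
C = -27 (C = 9*(-3) = -27)
(45 + t(5 + (-(5 + 5))*C, -7))² = (45 + (1 + (5 - (5 + 5)*(-27))))² = (45 + (1 + (5 - 1*10*(-27))))² = (45 + (1 + (5 - 10*(-27))))² = (45 + (1 + (5 + 270)))² = (45 + (1 + 275))² = (45 + 276)² = 321² = 103041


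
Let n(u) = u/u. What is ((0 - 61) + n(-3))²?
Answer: 3600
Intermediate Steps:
n(u) = 1
((0 - 61) + n(-3))² = ((0 - 61) + 1)² = (-61 + 1)² = (-60)² = 3600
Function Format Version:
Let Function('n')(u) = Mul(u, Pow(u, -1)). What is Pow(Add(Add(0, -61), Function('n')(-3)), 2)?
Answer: 3600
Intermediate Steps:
Function('n')(u) = 1
Pow(Add(Add(0, -61), Function('n')(-3)), 2) = Pow(Add(Add(0, -61), 1), 2) = Pow(Add(-61, 1), 2) = Pow(-60, 2) = 3600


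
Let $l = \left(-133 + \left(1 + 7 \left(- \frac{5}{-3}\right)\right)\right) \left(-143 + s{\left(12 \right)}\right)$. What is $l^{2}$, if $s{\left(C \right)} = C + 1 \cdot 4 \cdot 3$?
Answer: $\frac{1845475681}{9} \approx 2.0505 \cdot 10^{8}$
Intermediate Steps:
$s{\left(C \right)} = 12 + C$ ($s{\left(C \right)} = C + 4 \cdot 3 = C + 12 = 12 + C$)
$l = \frac{42959}{3}$ ($l = \left(-133 + \left(1 + 7 \left(- \frac{5}{-3}\right)\right)\right) \left(-143 + \left(12 + 12\right)\right) = \left(-133 + \left(1 + 7 \left(\left(-5\right) \left(- \frac{1}{3}\right)\right)\right)\right) \left(-143 + 24\right) = \left(-133 + \left(1 + 7 \cdot \frac{5}{3}\right)\right) \left(-119\right) = \left(-133 + \left(1 + \frac{35}{3}\right)\right) \left(-119\right) = \left(-133 + \frac{38}{3}\right) \left(-119\right) = \left(- \frac{361}{3}\right) \left(-119\right) = \frac{42959}{3} \approx 14320.0$)
$l^{2} = \left(\frac{42959}{3}\right)^{2} = \frac{1845475681}{9}$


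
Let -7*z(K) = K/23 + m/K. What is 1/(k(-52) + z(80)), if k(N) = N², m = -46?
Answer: 6440/17411089 ≈ 0.00036988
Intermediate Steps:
z(K) = -K/161 + 46/(7*K) (z(K) = -(K/23 - 46/K)/7 = -(-46/K + K/23)/7 = -K/161 + 46/(7*K))
1/(k(-52) + z(80)) = 1/((-52)² + (1/161)*(1058 - 1*80²)/80) = 1/(2704 + (1/161)*(1/80)*(1058 - 1*6400)) = 1/(2704 + (1/161)*(1/80)*(1058 - 6400)) = 1/(2704 + (1/161)*(1/80)*(-5342)) = 1/(2704 - 2671/6440) = 1/(17411089/6440) = 6440/17411089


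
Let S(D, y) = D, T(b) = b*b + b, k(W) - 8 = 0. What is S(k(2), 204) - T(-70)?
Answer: -4822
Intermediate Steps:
k(W) = 8 (k(W) = 8 + 0 = 8)
T(b) = b + b² (T(b) = b² + b = b + b²)
S(k(2), 204) - T(-70) = 8 - (-70)*(1 - 70) = 8 - (-70)*(-69) = 8 - 1*4830 = 8 - 4830 = -4822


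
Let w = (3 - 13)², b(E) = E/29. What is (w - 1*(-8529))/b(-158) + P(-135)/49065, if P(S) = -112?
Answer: -12278092361/7752270 ≈ -1583.8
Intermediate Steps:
b(E) = E/29 (b(E) = E*(1/29) = E/29)
w = 100 (w = (-10)² = 100)
(w - 1*(-8529))/b(-158) + P(-135)/49065 = (100 - 1*(-8529))/(((1/29)*(-158))) - 112/49065 = (100 + 8529)/(-158/29) - 112*1/49065 = 8629*(-29/158) - 112/49065 = -250241/158 - 112/49065 = -12278092361/7752270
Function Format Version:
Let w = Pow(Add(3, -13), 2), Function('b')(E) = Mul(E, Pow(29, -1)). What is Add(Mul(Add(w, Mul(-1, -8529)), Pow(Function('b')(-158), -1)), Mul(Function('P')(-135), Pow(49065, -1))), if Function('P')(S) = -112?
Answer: Rational(-12278092361, 7752270) ≈ -1583.8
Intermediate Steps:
Function('b')(E) = Mul(Rational(1, 29), E) (Function('b')(E) = Mul(E, Rational(1, 29)) = Mul(Rational(1, 29), E))
w = 100 (w = Pow(-10, 2) = 100)
Add(Mul(Add(w, Mul(-1, -8529)), Pow(Function('b')(-158), -1)), Mul(Function('P')(-135), Pow(49065, -1))) = Add(Mul(Add(100, Mul(-1, -8529)), Pow(Mul(Rational(1, 29), -158), -1)), Mul(-112, Pow(49065, -1))) = Add(Mul(Add(100, 8529), Pow(Rational(-158, 29), -1)), Mul(-112, Rational(1, 49065))) = Add(Mul(8629, Rational(-29, 158)), Rational(-112, 49065)) = Add(Rational(-250241, 158), Rational(-112, 49065)) = Rational(-12278092361, 7752270)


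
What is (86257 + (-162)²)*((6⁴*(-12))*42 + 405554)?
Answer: -27858622630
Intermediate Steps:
(86257 + (-162)²)*((6⁴*(-12))*42 + 405554) = (86257 + 26244)*((1296*(-12))*42 + 405554) = 112501*(-15552*42 + 405554) = 112501*(-653184 + 405554) = 112501*(-247630) = -27858622630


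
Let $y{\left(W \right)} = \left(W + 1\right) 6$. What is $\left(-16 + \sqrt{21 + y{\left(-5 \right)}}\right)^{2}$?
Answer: $\left(16 - i \sqrt{3}\right)^{2} \approx 253.0 - 55.426 i$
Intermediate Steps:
$y{\left(W \right)} = 6 + 6 W$ ($y{\left(W \right)} = \left(1 + W\right) 6 = 6 + 6 W$)
$\left(-16 + \sqrt{21 + y{\left(-5 \right)}}\right)^{2} = \left(-16 + \sqrt{21 + \left(6 + 6 \left(-5\right)\right)}\right)^{2} = \left(-16 + \sqrt{21 + \left(6 - 30\right)}\right)^{2} = \left(-16 + \sqrt{21 - 24}\right)^{2} = \left(-16 + \sqrt{-3}\right)^{2} = \left(-16 + i \sqrt{3}\right)^{2}$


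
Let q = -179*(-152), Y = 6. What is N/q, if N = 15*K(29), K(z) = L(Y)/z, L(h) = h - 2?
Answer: 15/197258 ≈ 7.6042e-5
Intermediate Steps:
L(h) = -2 + h
q = 27208
K(z) = 4/z (K(z) = (-2 + 6)/z = 4/z)
N = 60/29 (N = 15*(4/29) = 60/29 ≈ 2.0690)
N/q = (60/29)/27208 = (60/29)*(1/27208) = 15/197258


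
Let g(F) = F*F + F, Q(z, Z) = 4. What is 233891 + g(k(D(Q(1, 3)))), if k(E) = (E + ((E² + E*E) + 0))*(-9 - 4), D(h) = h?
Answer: 452447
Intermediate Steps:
k(E) = -26*E² - 13*E (k(E) = (E + ((E² + E²) + 0))*(-13) = (E + (2*E² + 0))*(-13) = (E + 2*E²)*(-13) = -26*E² - 13*E)
g(F) = F + F² (g(F) = F² + F = F + F²)
233891 + g(k(D(Q(1, 3)))) = 233891 + (-13*4*(1 + 2*4))*(1 - 13*4*(1 + 2*4)) = 233891 + (-13*4*(1 + 8))*(1 - 13*4*(1 + 8)) = 233891 + (-13*4*9)*(1 - 13*4*9) = 233891 - 468*(1 - 468) = 233891 - 468*(-467) = 233891 + 218556 = 452447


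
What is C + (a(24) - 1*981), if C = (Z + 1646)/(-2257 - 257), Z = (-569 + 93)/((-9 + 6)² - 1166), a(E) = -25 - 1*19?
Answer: -497220058/484783 ≈ -1025.7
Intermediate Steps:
a(E) = -44 (a(E) = -25 - 19 = -44)
Z = 476/1157 (Z = -476/((-3)² - 1166) = -476/(9 - 1166) = -476/(-1157) = -476*(-1/1157) = 476/1157 ≈ 0.41141)
C = -317483/484783 (C = (476/1157 + 1646)/(-2257 - 257) = (1904898/1157)/(-2514) = (1904898/1157)*(-1/2514) = -317483/484783 ≈ -0.65490)
C + (a(24) - 1*981) = -317483/484783 + (-44 - 1*981) = -317483/484783 + (-44 - 981) = -317483/484783 - 1025 = -497220058/484783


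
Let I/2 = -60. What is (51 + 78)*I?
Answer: -15480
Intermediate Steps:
I = -120 (I = 2*(-60) = -120)
(51 + 78)*I = (51 + 78)*(-120) = 129*(-120) = -15480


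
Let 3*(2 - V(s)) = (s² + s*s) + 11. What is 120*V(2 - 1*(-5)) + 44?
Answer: -4076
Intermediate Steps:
V(s) = -5/3 - 2*s²/3 (V(s) = 2 - ((s² + s*s) + 11)/3 = 2 - ((s² + s²) + 11)/3 = 2 - (2*s² + 11)/3 = 2 - (11 + 2*s²)/3 = 2 + (-11/3 - 2*s²/3) = -5/3 - 2*s²/3)
120*V(2 - 1*(-5)) + 44 = 120*(-5/3 - 2*(2 - 1*(-5))²/3) + 44 = 120*(-5/3 - 2*(2 + 5)²/3) + 44 = 120*(-5/3 - ⅔*7²) + 44 = 120*(-5/3 - ⅔*49) + 44 = 120*(-5/3 - 98/3) + 44 = 120*(-103/3) + 44 = -4120 + 44 = -4076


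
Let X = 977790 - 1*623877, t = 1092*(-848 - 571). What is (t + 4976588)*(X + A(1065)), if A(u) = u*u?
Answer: 5099908451520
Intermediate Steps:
t = -1549548 (t = 1092*(-1419) = -1549548)
X = 353913 (X = 977790 - 623877 = 353913)
A(u) = u²
(t + 4976588)*(X + A(1065)) = (-1549548 + 4976588)*(353913 + 1065²) = 3427040*(353913 + 1134225) = 3427040*1488138 = 5099908451520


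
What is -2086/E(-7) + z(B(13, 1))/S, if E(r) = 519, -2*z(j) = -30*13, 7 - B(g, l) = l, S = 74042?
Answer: -154350407/38427798 ≈ -4.0166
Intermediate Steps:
B(g, l) = 7 - l
z(j) = 195 (z(j) = -(-15)*13 = -½*(-390) = 195)
-2086/E(-7) + z(B(13, 1))/S = -2086/519 + 195/74042 = -154350407/38427798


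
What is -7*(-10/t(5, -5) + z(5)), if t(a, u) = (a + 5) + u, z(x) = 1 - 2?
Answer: 21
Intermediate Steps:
z(x) = -1
t(a, u) = 5 + a + u (t(a, u) = (5 + a) + u = 5 + a + u)
-7*(-10/t(5, -5) + z(5)) = -7*(-10/(5 + 5 - 5) - 1) = -7*(-10/5 - 1) = -7*(-10*1/5 - 1) = -7*(-2 - 1) = -7*(-3) = 21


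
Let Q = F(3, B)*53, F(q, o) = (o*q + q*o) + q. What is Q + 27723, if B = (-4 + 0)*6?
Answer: 20250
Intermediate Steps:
B = -24 (B = -4*6 = -24)
F(q, o) = q + 2*o*q (F(q, o) = (o*q + o*q) + q = 2*o*q + q = q + 2*o*q)
Q = -7473 (Q = (3*(1 + 2*(-24)))*53 = (3*(1 - 48))*53 = (3*(-47))*53 = -141*53 = -7473)
Q + 27723 = -7473 + 27723 = 20250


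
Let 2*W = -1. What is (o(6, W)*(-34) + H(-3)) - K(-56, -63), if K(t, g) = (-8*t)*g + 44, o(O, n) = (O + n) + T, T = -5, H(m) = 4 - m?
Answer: 28170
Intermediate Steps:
W = -½ (W = (½)*(-1) = -½ ≈ -0.50000)
o(O, n) = -5 + O + n (o(O, n) = (O + n) - 5 = -5 + O + n)
K(t, g) = 44 - 8*g*t (K(t, g) = -8*g*t + 44 = 44 - 8*g*t)
(o(6, W)*(-34) + H(-3)) - K(-56, -63) = ((-5 + 6 - ½)*(-34) + (4 - 1*(-3))) - (44 - 8*(-63)*(-56)) = ((½)*(-34) + (4 + 3)) - (44 - 28224) = (-17 + 7) - 1*(-28180) = -10 + 28180 = 28170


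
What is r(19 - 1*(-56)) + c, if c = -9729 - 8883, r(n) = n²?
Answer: -12987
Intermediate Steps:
c = -18612
r(19 - 1*(-56)) + c = (19 - 1*(-56))² - 18612 = (19 + 56)² - 18612 = 75² - 18612 = 5625 - 18612 = -12987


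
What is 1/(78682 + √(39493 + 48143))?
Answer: 39341/3095384744 - √21909/3095384744 ≈ 1.2662e-5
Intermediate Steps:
1/(78682 + √(39493 + 48143)) = 1/(78682 + √87636) = 1/(78682 + 2*√21909)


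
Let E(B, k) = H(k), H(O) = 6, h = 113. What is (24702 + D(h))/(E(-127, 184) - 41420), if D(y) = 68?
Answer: -12385/20707 ≈ -0.59811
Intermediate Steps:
E(B, k) = 6
(24702 + D(h))/(E(-127, 184) - 41420) = (24702 + 68)/(6 - 41420) = 24770/(-41414) = 24770*(-1/41414) = -12385/20707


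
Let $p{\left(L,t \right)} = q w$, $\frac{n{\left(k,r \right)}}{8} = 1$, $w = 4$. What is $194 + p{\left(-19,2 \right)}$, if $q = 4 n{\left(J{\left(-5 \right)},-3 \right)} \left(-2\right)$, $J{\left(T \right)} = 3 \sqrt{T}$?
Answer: $-62$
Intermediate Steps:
$n{\left(k,r \right)} = 8$ ($n{\left(k,r \right)} = 8 \cdot 1 = 8$)
$q = -64$ ($q = 4 \cdot 8 \left(-2\right) = 32 \left(-2\right) = -64$)
$p{\left(L,t \right)} = -256$ ($p{\left(L,t \right)} = \left(-64\right) 4 = -256$)
$194 + p{\left(-19,2 \right)} = 194 - 256 = -62$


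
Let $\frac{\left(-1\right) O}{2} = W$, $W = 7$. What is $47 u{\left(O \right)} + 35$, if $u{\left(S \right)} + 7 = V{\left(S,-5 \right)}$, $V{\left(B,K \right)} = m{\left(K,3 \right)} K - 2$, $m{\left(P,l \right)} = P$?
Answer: $787$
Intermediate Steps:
$O = -14$ ($O = \left(-2\right) 7 = -14$)
$V{\left(B,K \right)} = -2 + K^{2}$ ($V{\left(B,K \right)} = K K - 2 = K^{2} - 2 = -2 + K^{2}$)
$u{\left(S \right)} = 16$ ($u{\left(S \right)} = -7 - \left(2 - \left(-5\right)^{2}\right) = -7 + \left(-2 + 25\right) = -7 + 23 = 16$)
$47 u{\left(O \right)} + 35 = 47 \cdot 16 + 35 = 752 + 35 = 787$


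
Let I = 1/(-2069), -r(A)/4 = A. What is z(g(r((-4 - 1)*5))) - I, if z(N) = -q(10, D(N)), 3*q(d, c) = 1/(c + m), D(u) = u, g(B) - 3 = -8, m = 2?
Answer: 2078/18621 ≈ 0.11159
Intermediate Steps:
r(A) = -4*A
g(B) = -5 (g(B) = 3 - 8 = -5)
q(d, c) = 1/(3*(2 + c)) (q(d, c) = 1/(3*(c + 2)) = 1/(3*(2 + c)))
z(N) = -1/(3*(2 + N))
I = -1/2069 ≈ -0.00048333
z(g(r((-4 - 1)*5))) - I = -1/(6 + 3*(-5)) - 1*(-1/2069) = -1/(6 - 15) + 1/2069 = -1/(-9) + 1/2069 = -1*(-⅑) + 1/2069 = ⅑ + 1/2069 = 2078/18621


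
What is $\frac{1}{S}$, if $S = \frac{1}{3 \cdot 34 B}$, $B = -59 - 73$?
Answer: $-13464$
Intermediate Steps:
$B = -132$
$S = - \frac{1}{13464}$ ($S = \frac{1}{3 \cdot 34 \left(-132\right)} = \frac{1}{102 \left(-132\right)} = \frac{1}{-13464} = - \frac{1}{13464} \approx -7.4272 \cdot 10^{-5}$)
$\frac{1}{S} = \frac{1}{- \frac{1}{13464}} = -13464$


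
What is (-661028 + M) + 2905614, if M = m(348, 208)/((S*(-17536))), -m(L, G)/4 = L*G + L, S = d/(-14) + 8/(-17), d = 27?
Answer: 702346752311/312908 ≈ 2.2446e+6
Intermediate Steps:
S = -571/238 (S = 27/(-14) + 8/(-17) = 27*(-1/14) + 8*(-1/17) = -27/14 - 8/17 = -571/238 ≈ -2.3992)
m(L, G) = -4*L - 4*G*L (m(L, G) = -4*(L*G + L) = -4*(G*L + L) = -4*(L + G*L) = -4*L - 4*G*L)
M = -2163777/312908 (M = (-4*348*(1 + 208))/((-571/238*(-17536))) = (-4*348*209)/(5006528/119) = -290928*119/5006528 = -2163777/312908 ≈ -6.9151)
(-661028 + M) + 2905614 = (-661028 - 2163777/312908) + 2905614 = -206843113201/312908 + 2905614 = 702346752311/312908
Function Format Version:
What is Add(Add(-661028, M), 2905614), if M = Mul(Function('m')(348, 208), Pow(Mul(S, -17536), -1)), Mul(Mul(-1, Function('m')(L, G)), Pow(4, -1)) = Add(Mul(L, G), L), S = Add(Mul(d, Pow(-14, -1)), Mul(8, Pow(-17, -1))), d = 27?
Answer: Rational(702346752311, 312908) ≈ 2.2446e+6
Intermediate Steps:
S = Rational(-571, 238) (S = Add(Mul(27, Pow(-14, -1)), Mul(8, Pow(-17, -1))) = Add(Mul(27, Rational(-1, 14)), Mul(8, Rational(-1, 17))) = Add(Rational(-27, 14), Rational(-8, 17)) = Rational(-571, 238) ≈ -2.3992)
Function('m')(L, G) = Add(Mul(-4, L), Mul(-4, G, L)) (Function('m')(L, G) = Mul(-4, Add(Mul(L, G), L)) = Mul(-4, Add(Mul(G, L), L)) = Mul(-4, Add(L, Mul(G, L))) = Add(Mul(-4, L), Mul(-4, G, L)))
M = Rational(-2163777, 312908) (M = Mul(Mul(-4, 348, Add(1, 208)), Pow(Mul(Rational(-571, 238), -17536), -1)) = Mul(Mul(-4, 348, 209), Pow(Rational(5006528, 119), -1)) = Mul(-290928, Rational(119, 5006528)) = Rational(-2163777, 312908) ≈ -6.9151)
Add(Add(-661028, M), 2905614) = Add(Add(-661028, Rational(-2163777, 312908)), 2905614) = Add(Rational(-206843113201, 312908), 2905614) = Rational(702346752311, 312908)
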